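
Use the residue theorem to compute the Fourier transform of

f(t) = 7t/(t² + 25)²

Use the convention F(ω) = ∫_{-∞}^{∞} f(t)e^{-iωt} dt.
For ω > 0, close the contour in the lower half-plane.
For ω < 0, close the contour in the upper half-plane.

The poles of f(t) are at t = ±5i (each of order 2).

Let g(z) = f(z)e^{-iωz}; for large |z| the factor e^{-iωz} decays in the lower half-plane when ω > 0 and in the upper half-plane when ω < 0.

Case ω > 0 (lower half-plane, clockwise contour ⇒ F(ω) = -2πi·ΣRes):
  Res_{z = - 5 i} g(z) = \frac{7 \omega e^{- 5 \omega}}{20} (pole of order 2)
  F(ω) = -2πi·ΣRes = - \frac{7 i \pi \omega e^{- 5 \omega}}{10}

Case ω < 0 (upper half-plane, counterclockwise contour ⇒ F(ω) = +2πi·ΣRes):
  Res_{z = 5 i} g(z) = - \frac{7 \omega e^{5 \omega}}{20} (pole of order 2)
  F(ω) = 2πi·ΣRes = - \frac{7 i \pi \omega e^{5 \omega}}{10}

Both cases combine into a single formula in |ω|:

F(ω) = - \frac{7 i \pi \omega e^{- 5 \left|{\omega}\right|}}{10}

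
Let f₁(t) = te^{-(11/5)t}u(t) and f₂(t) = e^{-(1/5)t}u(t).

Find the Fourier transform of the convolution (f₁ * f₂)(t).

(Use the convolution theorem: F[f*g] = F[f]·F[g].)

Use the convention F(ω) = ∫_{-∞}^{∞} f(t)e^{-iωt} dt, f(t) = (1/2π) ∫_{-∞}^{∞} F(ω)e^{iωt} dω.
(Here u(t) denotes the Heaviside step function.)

F[f₁*f₂](ω) = \frac{125}{\left(5 i \omega + 1\right) \left(5 i \omega + 11\right)^{2}}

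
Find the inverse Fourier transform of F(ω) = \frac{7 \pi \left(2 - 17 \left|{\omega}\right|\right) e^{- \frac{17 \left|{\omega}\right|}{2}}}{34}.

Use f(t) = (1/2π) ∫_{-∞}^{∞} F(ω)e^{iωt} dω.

f(t) = \frac{7 t^{2}}{\left(t^{2} + \frac{289}{4}\right)^{2}}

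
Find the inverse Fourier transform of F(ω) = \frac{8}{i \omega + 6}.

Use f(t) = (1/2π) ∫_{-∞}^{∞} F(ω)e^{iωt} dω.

f(t) = 8 e^{- 6 t} u\left(t\right)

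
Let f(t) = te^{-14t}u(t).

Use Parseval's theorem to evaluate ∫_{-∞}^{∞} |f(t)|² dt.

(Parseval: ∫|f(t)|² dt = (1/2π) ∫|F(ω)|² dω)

∫|f(t)|² dt = \frac{1}{10976}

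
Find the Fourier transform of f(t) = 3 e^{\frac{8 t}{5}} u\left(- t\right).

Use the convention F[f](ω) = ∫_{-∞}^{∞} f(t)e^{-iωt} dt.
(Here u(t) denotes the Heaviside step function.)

F(ω) = - \frac{15}{5 i \omega - 8}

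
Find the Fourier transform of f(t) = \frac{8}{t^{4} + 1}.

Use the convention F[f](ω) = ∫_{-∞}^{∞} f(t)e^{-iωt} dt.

F(ω) = 8 \pi e^{- \frac{\sqrt{2} \left|{\omega}\right|}{2}} \sin{\left(\frac{\sqrt{2} \left|{\omega}\right|}{2} + \frac{\pi}{4} \right)}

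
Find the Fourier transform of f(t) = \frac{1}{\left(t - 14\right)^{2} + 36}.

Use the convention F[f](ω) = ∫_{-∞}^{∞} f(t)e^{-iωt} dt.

F(ω) = \frac{\pi e^{- 14 i \omega - 6 \left|{\omega}\right|}}{6}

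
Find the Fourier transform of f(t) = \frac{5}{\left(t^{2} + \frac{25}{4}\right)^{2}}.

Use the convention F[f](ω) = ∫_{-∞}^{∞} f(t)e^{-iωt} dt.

F(ω) = \frac{2 \pi \left(5 \left|{\omega}\right| + 2\right) e^{- \frac{5 \left|{\omega}\right|}{2}}}{25}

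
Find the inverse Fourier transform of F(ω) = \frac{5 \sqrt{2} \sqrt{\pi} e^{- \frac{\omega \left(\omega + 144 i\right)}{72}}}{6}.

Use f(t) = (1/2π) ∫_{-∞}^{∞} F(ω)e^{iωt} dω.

f(t) = 5 e^{- 18 \left(t - 2\right)^{2}}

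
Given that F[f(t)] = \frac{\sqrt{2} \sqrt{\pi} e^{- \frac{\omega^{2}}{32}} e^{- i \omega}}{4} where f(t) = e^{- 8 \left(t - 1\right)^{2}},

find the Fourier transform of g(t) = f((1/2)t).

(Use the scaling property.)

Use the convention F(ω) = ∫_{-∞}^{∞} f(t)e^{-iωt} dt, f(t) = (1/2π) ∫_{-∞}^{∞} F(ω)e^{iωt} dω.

F[g](ω) = \frac{\sqrt{2} \sqrt{\pi} e^{- \frac{\omega \left(\omega + 16 i\right)}{8}}}{2}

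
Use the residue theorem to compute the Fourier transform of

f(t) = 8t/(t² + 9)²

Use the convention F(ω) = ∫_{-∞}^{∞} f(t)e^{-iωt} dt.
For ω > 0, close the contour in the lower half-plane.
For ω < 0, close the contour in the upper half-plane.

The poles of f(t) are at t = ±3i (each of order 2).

Let g(z) = f(z)e^{-iωz}; for large |z| the factor e^{-iωz} decays in the lower half-plane when ω > 0 and in the upper half-plane when ω < 0.

Case ω > 0 (lower half-plane, clockwise contour ⇒ F(ω) = -2πi·ΣRes):
  Res_{z = - 3 i} g(z) = \frac{2 \omega e^{- 3 \omega}}{3} (pole of order 2)
  F(ω) = -2πi·ΣRes = - \frac{4 i \pi \omega e^{- 3 \omega}}{3}

Case ω < 0 (upper half-plane, counterclockwise contour ⇒ F(ω) = +2πi·ΣRes):
  Res_{z = 3 i} g(z) = - \frac{2 \omega e^{3 \omega}}{3} (pole of order 2)
  F(ω) = 2πi·ΣRes = - \frac{4 i \pi \omega e^{3 \omega}}{3}

Both cases combine into a single formula in |ω|:

F(ω) = - \frac{4 i \pi \omega e^{- 3 \left|{\omega}\right|}}{3}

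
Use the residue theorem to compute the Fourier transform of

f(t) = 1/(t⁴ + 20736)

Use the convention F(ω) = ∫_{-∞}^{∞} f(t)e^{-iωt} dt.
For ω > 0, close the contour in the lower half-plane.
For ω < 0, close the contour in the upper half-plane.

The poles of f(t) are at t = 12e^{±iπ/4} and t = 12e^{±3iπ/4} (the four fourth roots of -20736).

Let g(z) = f(z)e^{-iωz}; for large |z| the factor e^{-iωz} decays in the lower half-plane when ω > 0 and in the upper half-plane when ω < 0.

Case ω > 0 (lower half-plane, clockwise contour ⇒ F(ω) = -2πi·ΣRes):
  Res_{z = - 6 \sqrt{2} - 6 \sqrt{2} i} g(z) = \frac{\sqrt{2} i \left(1 - i\right) e^{6 \sqrt{2} \omega \left(-1 + i\right)}}{13824}
  Res_{z = 6 \sqrt{2} - 6 \sqrt{2} i} g(z) = \frac{\sqrt{2} i \left(1 + i\right) e^{- 6 \sqrt{2} \omega \left(1 + i\right)}}{13824}
  F(ω) = -2πi·ΣRes = \frac{\sqrt{2} \pi \left(1 - i\right) \left(e^{12 \sqrt{2} i \omega} + i\right) e^{- 6 \sqrt{2} \omega \left(1 + i\right)}}{6912} = \frac{\pi e^{- 6 \sqrt{2} \omega} \sin{\left(6 \sqrt{2} \omega + \frac{\pi}{4} \right)}}{1728}

Case ω < 0 (upper half-plane, counterclockwise contour ⇒ F(ω) = +2πi·ΣRes):
  Res_{z = 6 \sqrt{2} + 6 \sqrt{2} i} g(z) = \frac{\sqrt{2} i \left(-1 + i\right) e^{6 \sqrt{2} \omega \left(1 - i\right)}}{13824}
  Res_{z = - 6 \sqrt{2} + 6 \sqrt{2} i} g(z) = \frac{\sqrt{2} \left(1 - i\right) e^{6 \sqrt{2} \omega \left(1 + i\right)}}{13824}
  F(ω) = 2πi·ΣRes = - \frac{\sqrt{2} i \pi \left(i \left(1 - i\right) e^{6 \sqrt{2} \omega \left(1 - i\right)} - \left(1 - i\right) e^{6 \sqrt{2} \omega \left(1 + i\right)}\right)}{6912} = \frac{\pi e^{6 \sqrt{2} \omega} \cos{\left(6 \sqrt{2} \omega + \frac{\pi}{4} \right)}}{1728}

Both cases combine into a single formula in |ω|:

F(ω) = \frac{\pi e^{- 6 \sqrt{2} \left|{\omega}\right|} \sin{\left(6 \sqrt{2} \left|{\omega}\right| + \frac{\pi}{4} \right)}}{1728}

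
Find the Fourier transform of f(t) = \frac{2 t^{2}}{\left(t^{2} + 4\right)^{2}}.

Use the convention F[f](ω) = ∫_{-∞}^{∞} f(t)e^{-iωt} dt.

F(ω) = \frac{\pi \left(1 - 2 \left|{\omega}\right|\right) e^{- 2 \left|{\omega}\right|}}{2}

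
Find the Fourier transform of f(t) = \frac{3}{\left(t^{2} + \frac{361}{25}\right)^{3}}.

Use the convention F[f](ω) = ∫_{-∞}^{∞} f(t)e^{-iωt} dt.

F(ω) = \frac{375 \pi \left(361 \omega^{2} + 285 \left|{\omega}\right| + 75\right) e^{- \frac{19 \left|{\omega}\right|}{5}}}{19808792}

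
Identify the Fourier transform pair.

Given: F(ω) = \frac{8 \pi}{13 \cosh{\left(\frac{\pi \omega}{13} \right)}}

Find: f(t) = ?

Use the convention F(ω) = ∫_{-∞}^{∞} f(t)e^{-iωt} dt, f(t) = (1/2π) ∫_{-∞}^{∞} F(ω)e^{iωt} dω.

f(t) = \frac{4}{\cosh{\left(\frac{13 t}{2} \right)}}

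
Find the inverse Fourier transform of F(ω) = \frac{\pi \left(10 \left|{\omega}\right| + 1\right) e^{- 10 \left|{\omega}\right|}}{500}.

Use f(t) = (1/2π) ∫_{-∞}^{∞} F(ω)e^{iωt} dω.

f(t) = \frac{4}{\left(t^{2} + 100\right)^{2}}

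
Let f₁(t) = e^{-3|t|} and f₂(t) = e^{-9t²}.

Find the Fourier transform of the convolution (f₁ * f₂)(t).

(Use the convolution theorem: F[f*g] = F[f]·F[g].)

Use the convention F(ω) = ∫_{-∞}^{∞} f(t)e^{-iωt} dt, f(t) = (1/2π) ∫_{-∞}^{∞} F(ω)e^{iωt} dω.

F[f₁*f₂](ω) = \frac{2 \sqrt{\pi} e^{- \frac{\omega^{2}}{36}}}{\omega^{2} + 9}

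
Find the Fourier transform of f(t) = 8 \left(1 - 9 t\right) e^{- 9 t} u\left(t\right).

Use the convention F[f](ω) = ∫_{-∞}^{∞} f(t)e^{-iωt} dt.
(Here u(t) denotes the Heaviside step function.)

F(ω) = \frac{8 i \omega}{- \omega^{2} + 18 i \omega + 81}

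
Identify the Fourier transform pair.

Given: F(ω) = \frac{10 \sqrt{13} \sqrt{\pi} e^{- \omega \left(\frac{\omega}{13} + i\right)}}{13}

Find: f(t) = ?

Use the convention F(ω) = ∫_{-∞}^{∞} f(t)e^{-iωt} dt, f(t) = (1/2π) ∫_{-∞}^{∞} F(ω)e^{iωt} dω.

f(t) = 5 e^{- \frac{13 \left(t - 1\right)^{2}}{4}}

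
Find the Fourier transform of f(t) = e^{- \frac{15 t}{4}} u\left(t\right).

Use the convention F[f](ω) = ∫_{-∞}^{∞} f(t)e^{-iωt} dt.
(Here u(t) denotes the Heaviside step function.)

F(ω) = \frac{4}{4 i \omega + 15}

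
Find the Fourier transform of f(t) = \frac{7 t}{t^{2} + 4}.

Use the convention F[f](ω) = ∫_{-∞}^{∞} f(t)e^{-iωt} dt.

F(ω) = - 7 i \pi e^{- 2 \left|{\omega}\right|} \operatorname{sign}{\left(\omega \right)}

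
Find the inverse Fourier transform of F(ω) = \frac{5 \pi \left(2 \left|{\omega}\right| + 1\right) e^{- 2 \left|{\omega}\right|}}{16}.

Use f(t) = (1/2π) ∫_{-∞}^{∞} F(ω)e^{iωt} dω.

f(t) = \frac{5}{\left(t^{2} + 4\right)^{2}}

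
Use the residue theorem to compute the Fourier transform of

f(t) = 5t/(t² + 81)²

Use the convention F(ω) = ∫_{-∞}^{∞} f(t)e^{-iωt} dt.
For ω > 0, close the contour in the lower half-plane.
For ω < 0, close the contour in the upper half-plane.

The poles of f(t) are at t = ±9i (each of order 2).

Let g(z) = f(z)e^{-iωz}; for large |z| the factor e^{-iωz} decays in the lower half-plane when ω > 0 and in the upper half-plane when ω < 0.

Case ω > 0 (lower half-plane, clockwise contour ⇒ F(ω) = -2πi·ΣRes):
  Res_{z = - 9 i} g(z) = \frac{5 \omega e^{- 9 \omega}}{36} (pole of order 2)
  F(ω) = -2πi·ΣRes = - \frac{5 i \pi \omega e^{- 9 \omega}}{18}

Case ω < 0 (upper half-plane, counterclockwise contour ⇒ F(ω) = +2πi·ΣRes):
  Res_{z = 9 i} g(z) = - \frac{5 \omega e^{9 \omega}}{36} (pole of order 2)
  F(ω) = 2πi·ΣRes = - \frac{5 i \pi \omega e^{9 \omega}}{18}

Both cases combine into a single formula in |ω|:

F(ω) = - \frac{5 i \pi \omega e^{- 9 \left|{\omega}\right|}}{18}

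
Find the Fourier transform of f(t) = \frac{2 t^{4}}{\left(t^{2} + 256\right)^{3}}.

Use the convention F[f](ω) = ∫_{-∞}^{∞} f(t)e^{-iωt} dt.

F(ω) = \frac{\pi \left(256 \omega^{2} - 80 \left|{\omega}\right| + 3\right) e^{- 16 \left|{\omega}\right|}}{64}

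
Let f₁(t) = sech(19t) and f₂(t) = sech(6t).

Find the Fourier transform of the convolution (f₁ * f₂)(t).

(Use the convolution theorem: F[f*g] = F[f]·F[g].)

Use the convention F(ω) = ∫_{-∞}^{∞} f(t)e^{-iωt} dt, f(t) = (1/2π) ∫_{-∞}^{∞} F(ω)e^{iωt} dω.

F[f₁*f₂](ω) = \frac{\pi^{2}}{114 \cosh{\left(\frac{\pi \omega}{38} \right)} \cosh{\left(\frac{\pi \omega}{12} \right)}}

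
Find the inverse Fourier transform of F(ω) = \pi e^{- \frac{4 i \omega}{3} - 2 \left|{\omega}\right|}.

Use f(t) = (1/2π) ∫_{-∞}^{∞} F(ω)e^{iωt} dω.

f(t) = \frac{2}{\left(t - \frac{4}{3}\right)^{2} + 4}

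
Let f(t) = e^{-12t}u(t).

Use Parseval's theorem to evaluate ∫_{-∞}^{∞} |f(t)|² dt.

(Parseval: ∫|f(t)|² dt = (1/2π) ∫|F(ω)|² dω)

∫|f(t)|² dt = \frac{1}{24}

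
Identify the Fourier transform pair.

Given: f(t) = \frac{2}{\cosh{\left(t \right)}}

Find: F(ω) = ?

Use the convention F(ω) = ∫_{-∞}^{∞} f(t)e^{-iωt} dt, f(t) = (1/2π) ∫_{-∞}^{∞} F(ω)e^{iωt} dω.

F(ω) = \frac{2 \pi}{\cosh{\left(\frac{\pi \omega}{2} \right)}}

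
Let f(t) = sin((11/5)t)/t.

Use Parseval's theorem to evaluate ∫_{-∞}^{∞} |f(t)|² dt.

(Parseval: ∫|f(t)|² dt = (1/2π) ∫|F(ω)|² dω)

∫|f(t)|² dt = \frac{11 \pi}{5}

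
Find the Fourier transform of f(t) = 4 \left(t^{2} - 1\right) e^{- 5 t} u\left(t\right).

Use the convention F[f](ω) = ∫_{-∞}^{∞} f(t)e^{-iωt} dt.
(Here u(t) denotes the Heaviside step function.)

F(ω) = \frac{4 \left(2 i \omega - \left(i \omega + 5\right)^{3} + 10\right)}{\left(i \omega + 5\right)^{4}}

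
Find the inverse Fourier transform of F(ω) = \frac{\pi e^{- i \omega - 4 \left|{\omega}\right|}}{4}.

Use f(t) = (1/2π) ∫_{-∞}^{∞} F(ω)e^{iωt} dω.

f(t) = \frac{1}{\left(t - 1\right)^{2} + 16}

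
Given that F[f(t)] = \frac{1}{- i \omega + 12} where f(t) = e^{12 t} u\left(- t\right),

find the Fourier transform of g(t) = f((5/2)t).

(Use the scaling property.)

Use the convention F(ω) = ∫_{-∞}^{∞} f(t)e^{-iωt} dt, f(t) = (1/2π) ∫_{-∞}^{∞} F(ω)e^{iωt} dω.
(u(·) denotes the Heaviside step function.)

F[g](ω) = \frac{i}{\omega + 30 i}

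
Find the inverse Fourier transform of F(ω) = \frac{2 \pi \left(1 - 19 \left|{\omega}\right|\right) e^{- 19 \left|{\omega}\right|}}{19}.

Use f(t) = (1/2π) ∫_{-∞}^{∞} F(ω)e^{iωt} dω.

f(t) = \frac{4 t^{2}}{\left(t^{2} + 361\right)^{2}}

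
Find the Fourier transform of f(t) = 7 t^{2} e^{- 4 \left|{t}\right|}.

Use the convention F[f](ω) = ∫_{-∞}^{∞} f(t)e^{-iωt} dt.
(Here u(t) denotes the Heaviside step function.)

F(ω) = \frac{112 \left(16 - 3 \omega^{2}\right)}{\left(\omega^{2} + 16\right)^{3}}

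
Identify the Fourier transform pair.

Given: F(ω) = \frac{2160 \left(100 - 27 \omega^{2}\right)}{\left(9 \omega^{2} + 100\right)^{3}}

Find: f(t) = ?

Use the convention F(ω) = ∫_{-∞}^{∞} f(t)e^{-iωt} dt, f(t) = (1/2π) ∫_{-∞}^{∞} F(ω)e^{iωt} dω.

f(t) = 2 t^{2} e^{- \frac{10 \left|{t}\right|}{3}}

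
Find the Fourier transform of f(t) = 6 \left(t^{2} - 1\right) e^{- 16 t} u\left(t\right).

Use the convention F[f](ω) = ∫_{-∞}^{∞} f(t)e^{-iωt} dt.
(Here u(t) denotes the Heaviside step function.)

F(ω) = \frac{6 \left(2 i \omega - \left(i \omega + 16\right)^{3} + 32\right)}{\left(i \omega + 16\right)^{4}}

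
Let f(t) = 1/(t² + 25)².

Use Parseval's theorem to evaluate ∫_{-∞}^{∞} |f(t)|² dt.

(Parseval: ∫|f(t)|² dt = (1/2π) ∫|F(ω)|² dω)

∫|f(t)|² dt = \frac{\pi}{250000}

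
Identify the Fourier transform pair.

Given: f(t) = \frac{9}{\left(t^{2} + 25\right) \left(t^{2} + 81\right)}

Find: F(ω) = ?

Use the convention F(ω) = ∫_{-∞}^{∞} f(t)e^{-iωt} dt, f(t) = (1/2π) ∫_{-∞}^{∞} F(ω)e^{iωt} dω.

F(ω) = \frac{\pi \left(9 e^{4 \left|{\omega}\right|} - 5\right) e^{- 9 \left|{\omega}\right|}}{280}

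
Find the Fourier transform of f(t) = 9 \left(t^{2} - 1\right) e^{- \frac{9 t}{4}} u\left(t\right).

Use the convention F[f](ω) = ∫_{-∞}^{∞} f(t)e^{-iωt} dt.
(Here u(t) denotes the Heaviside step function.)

F(ω) = \frac{36 \left(128 i \omega - \left(4 i \omega + 9\right)^{3} + 288\right)}{\left(4 i \omega + 9\right)^{4}}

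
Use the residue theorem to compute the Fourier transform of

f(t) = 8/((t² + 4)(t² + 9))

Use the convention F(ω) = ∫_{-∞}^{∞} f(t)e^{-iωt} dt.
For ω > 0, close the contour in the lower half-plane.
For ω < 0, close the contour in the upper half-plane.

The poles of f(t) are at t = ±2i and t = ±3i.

Let g(z) = f(z)e^{-iωz}; for large |z| the factor e^{-iωz} decays in the lower half-plane when ω > 0 and in the upper half-plane when ω < 0.

Case ω > 0 (lower half-plane, clockwise contour ⇒ F(ω) = -2πi·ΣRes):
  Res_{z = - 2 i} g(z) = \frac{2 i e^{- 2 \omega}}{5}
  Res_{z = - 3 i} g(z) = - \frac{4 i e^{- 3 \omega}}{15}
  F(ω) = -2πi·ΣRes = \frac{4 \pi \left(3 e^{\omega} - 2\right) e^{- 3 \omega}}{15}

Case ω < 0 (upper half-plane, counterclockwise contour ⇒ F(ω) = +2πi·ΣRes):
  Res_{z = 2 i} g(z) = - \frac{2 i e^{2 \omega}}{5}
  Res_{z = 3 i} g(z) = \frac{4 i e^{3 \omega}}{15}
  F(ω) = 2πi·ΣRes = \frac{4 \pi \left(3 - 2 e^{\omega}\right) e^{2 \omega}}{15}

Both cases combine into a single formula in |ω|:

F(ω) = \frac{4 \pi \left(3 e^{\left|{\omega}\right|} - 2\right) e^{- 3 \left|{\omega}\right|}}{15}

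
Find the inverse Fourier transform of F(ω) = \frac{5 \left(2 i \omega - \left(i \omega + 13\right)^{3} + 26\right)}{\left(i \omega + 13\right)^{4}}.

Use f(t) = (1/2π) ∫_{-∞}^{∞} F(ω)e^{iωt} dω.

f(t) = 5 \left(t^{2} - 1\right) e^{- 13 t} u\left(t\right)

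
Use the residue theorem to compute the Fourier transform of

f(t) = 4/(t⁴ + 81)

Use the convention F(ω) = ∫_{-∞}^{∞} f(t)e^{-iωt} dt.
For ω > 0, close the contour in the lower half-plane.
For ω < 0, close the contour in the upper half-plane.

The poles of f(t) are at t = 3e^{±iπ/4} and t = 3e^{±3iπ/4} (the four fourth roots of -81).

Let g(z) = f(z)e^{-iωz}; for large |z| the factor e^{-iωz} decays in the lower half-plane when ω > 0 and in the upper half-plane when ω < 0.

Case ω > 0 (lower half-plane, clockwise contour ⇒ F(ω) = -2πi·ΣRes):
  Res_{z = - \frac{3 \sqrt{2}}{2} - \frac{3 \sqrt{2} i}{2}} g(z) = \frac{\sqrt{2} i \left(1 - i\right) e^{\frac{3 \sqrt{2} \omega \left(-1 + i\right)}{2}}}{54}
  Res_{z = \frac{3 \sqrt{2}}{2} - \frac{3 \sqrt{2} i}{2}} g(z) = \frac{\sqrt{2} i \left(1 + i\right) e^{- \frac{3 \sqrt{2} \omega \left(1 + i\right)}{2}}}{54}
  F(ω) = -2πi·ΣRes = \frac{\sqrt{2} \pi \left(\left(1 - i\right) e^{3 \sqrt{2} i \omega} + 1 + i\right) e^{- \frac{3 \sqrt{2} \omega \left(1 + i\right)}{2}}}{27} = \frac{4 \pi e^{- \frac{3 \sqrt{2} \omega}{2}} \sin{\left(\frac{3 \sqrt{2} \omega}{2} + \frac{\pi}{4} \right)}}{27}

Case ω < 0 (upper half-plane, counterclockwise contour ⇒ F(ω) = +2πi·ΣRes):
  Res_{z = \frac{3 \sqrt{2}}{2} + \frac{3 \sqrt{2} i}{2}} g(z) = \frac{\sqrt{2} i \left(-1 + i\right) e^{\frac{3 \sqrt{2} \omega \left(1 - i\right)}{2}}}{54}
  Res_{z = - \frac{3 \sqrt{2}}{2} + \frac{3 \sqrt{2} i}{2}} g(z) = \frac{\sqrt{2} \left(1 - i\right) e^{\frac{3 \sqrt{2} \omega \left(1 + i\right)}{2}}}{54}
  F(ω) = 2πi·ΣRes = - \frac{\sqrt{2} i \pi \left(i \left(1 - i\right) e^{\frac{3 \sqrt{2} \omega \left(1 - i\right)}{2}} - \left(1 - i\right) e^{\frac{3 \sqrt{2} \omega \left(1 + i\right)}{2}}\right)}{27} = \frac{4 \pi e^{\frac{3 \sqrt{2} \omega}{2}} \cos{\left(\frac{3 \sqrt{2} \omega}{2} + \frac{\pi}{4} \right)}}{27}

Both cases combine into a single formula in |ω|:

F(ω) = \frac{4 \pi e^{- \frac{3 \sqrt{2} \left|{\omega}\right|}{2}} \sin{\left(\frac{3 \sqrt{2} \left|{\omega}\right|}{2} + \frac{\pi}{4} \right)}}{27}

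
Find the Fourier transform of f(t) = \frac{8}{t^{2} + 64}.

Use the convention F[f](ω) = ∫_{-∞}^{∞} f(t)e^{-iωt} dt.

F(ω) = \pi e^{- 8 \left|{\omega}\right|}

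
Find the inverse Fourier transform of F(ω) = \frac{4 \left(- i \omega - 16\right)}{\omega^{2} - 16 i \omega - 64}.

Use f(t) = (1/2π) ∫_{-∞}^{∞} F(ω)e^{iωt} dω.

f(t) = 4 \left(8 t + 1\right) e^{- 8 t} u\left(t\right)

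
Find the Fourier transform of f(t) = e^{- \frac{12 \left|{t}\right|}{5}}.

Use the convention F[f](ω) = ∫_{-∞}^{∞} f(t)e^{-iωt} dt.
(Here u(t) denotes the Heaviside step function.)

F(ω) = \frac{120}{25 \omega^{2} + 144}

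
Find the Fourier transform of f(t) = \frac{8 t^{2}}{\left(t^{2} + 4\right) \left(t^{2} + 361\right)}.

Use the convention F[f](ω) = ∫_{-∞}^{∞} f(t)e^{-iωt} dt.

F(ω) = \frac{8 \pi \left(19 - 2 e^{17 \left|{\omega}\right|}\right) e^{- 19 \left|{\omega}\right|}}{357}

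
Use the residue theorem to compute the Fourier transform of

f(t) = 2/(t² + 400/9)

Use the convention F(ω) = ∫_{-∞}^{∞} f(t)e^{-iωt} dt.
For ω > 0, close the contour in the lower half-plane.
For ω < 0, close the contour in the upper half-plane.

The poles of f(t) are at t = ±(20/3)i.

Let g(z) = f(z)e^{-iωz}; for large |z| the factor e^{-iωz} decays in the lower half-plane when ω > 0 and in the upper half-plane when ω < 0.

Case ω > 0 (lower half-plane, clockwise contour ⇒ F(ω) = -2πi·ΣRes):
  Res_{z = - \frac{20 i}{3}} g(z) = \frac{3 i e^{- \frac{20 \omega}{3}}}{20}
  F(ω) = -2πi·ΣRes = \frac{3 \pi e^{- \frac{20 \omega}{3}}}{10}

Case ω < 0 (upper half-plane, counterclockwise contour ⇒ F(ω) = +2πi·ΣRes):
  Res_{z = \frac{20 i}{3}} g(z) = - \frac{3 i e^{\frac{20 \omega}{3}}}{20}
  F(ω) = 2πi·ΣRes = \frac{3 \pi e^{\frac{20 \omega}{3}}}{10}

Both cases combine into a single formula in |ω|:

F(ω) = \frac{3 \pi e^{- \frac{20 \left|{\omega}\right|}{3}}}{10}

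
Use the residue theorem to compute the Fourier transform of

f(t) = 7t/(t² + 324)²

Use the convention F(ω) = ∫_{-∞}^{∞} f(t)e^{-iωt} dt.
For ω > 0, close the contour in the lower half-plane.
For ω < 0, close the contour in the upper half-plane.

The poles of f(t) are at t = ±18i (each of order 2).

Let g(z) = f(z)e^{-iωz}; for large |z| the factor e^{-iωz} decays in the lower half-plane when ω > 0 and in the upper half-plane when ω < 0.

Case ω > 0 (lower half-plane, clockwise contour ⇒ F(ω) = -2πi·ΣRes):
  Res_{z = - 18 i} g(z) = \frac{7 \omega e^{- 18 \omega}}{72} (pole of order 2)
  F(ω) = -2πi·ΣRes = - \frac{7 i \pi \omega e^{- 18 \omega}}{36}

Case ω < 0 (upper half-plane, counterclockwise contour ⇒ F(ω) = +2πi·ΣRes):
  Res_{z = 18 i} g(z) = - \frac{7 \omega e^{18 \omega}}{72} (pole of order 2)
  F(ω) = 2πi·ΣRes = - \frac{7 i \pi \omega e^{18 \omega}}{36}

Both cases combine into a single formula in |ω|:

F(ω) = - \frac{7 i \pi \omega e^{- 18 \left|{\omega}\right|}}{36}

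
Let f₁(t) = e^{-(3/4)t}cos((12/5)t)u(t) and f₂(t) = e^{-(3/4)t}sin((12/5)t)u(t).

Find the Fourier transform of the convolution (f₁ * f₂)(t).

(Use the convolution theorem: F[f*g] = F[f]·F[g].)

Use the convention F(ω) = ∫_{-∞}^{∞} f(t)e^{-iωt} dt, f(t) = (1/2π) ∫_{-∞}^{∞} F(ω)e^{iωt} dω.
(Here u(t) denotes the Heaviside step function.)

F[f₁*f₂](ω) = \frac{96000 \left(4 i \omega + 3\right)}{\left(25 \left(4 i \omega + 3\right)^{2} + 2304\right)^{2}}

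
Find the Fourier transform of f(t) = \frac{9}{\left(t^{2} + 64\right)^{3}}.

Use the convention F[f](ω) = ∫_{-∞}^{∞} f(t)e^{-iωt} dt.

F(ω) = \frac{9 \pi \left(64 \omega^{2} + 24 \left|{\omega}\right| + 3\right) e^{- 8 \left|{\omega}\right|}}{262144}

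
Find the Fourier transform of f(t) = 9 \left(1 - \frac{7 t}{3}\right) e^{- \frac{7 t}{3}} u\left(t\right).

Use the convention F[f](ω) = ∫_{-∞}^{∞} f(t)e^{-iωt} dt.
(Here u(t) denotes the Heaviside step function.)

F(ω) = \frac{81 i \omega}{- 9 \omega^{2} + 42 i \omega + 49}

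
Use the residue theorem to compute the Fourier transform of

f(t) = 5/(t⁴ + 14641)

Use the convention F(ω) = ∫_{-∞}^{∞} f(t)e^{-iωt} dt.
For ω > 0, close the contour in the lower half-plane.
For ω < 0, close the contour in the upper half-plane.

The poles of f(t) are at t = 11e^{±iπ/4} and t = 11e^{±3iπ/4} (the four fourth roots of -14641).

Let g(z) = f(z)e^{-iωz}; for large |z| the factor e^{-iωz} decays in the lower half-plane when ω > 0 and in the upper half-plane when ω < 0.

Case ω > 0 (lower half-plane, clockwise contour ⇒ F(ω) = -2πi·ΣRes):
  Res_{z = - \frac{11 \sqrt{2}}{2} - \frac{11 \sqrt{2} i}{2}} g(z) = \frac{5 \sqrt{2} i \left(1 - i\right) e^{\frac{11 \sqrt{2} \omega \left(-1 + i\right)}{2}}}{10648}
  Res_{z = \frac{11 \sqrt{2}}{2} - \frac{11 \sqrt{2} i}{2}} g(z) = \frac{5 \sqrt{2} i \left(1 + i\right) e^{- \frac{11 \sqrt{2} \omega \left(1 + i\right)}{2}}}{10648}
  F(ω) = -2πi·ΣRes = \frac{5 \sqrt{2} \pi \left(1 - i\right) \left(e^{11 \sqrt{2} i \omega} + i\right) e^{- \frac{11 \sqrt{2} \omega \left(1 + i\right)}{2}}}{5324} = \frac{5 \pi e^{- \frac{11 \sqrt{2} \omega}{2}} \sin{\left(\frac{11 \sqrt{2} \omega}{2} + \frac{\pi}{4} \right)}}{1331}

Case ω < 0 (upper half-plane, counterclockwise contour ⇒ F(ω) = +2πi·ΣRes):
  Res_{z = \frac{11 \sqrt{2}}{2} + \frac{11 \sqrt{2} i}{2}} g(z) = \frac{5 \sqrt{2} i \left(-1 + i\right) e^{\frac{11 \sqrt{2} \omega \left(1 - i\right)}{2}}}{10648}
  Res_{z = - \frac{11 \sqrt{2}}{2} + \frac{11 \sqrt{2} i}{2}} g(z) = \frac{5 \sqrt{2} \left(1 - i\right) e^{\frac{11 \sqrt{2} \omega \left(1 + i\right)}{2}}}{10648}
  F(ω) = 2πi·ΣRes = - \frac{5 \sqrt{2} i \pi \left(i \left(1 - i\right) e^{\frac{11 \sqrt{2} \omega \left(1 - i\right)}{2}} - \left(1 - i\right) e^{\frac{11 \sqrt{2} \omega \left(1 + i\right)}{2}}\right)}{5324} = \frac{5 \pi e^{\frac{11 \sqrt{2} \omega}{2}} \cos{\left(\frac{11 \sqrt{2} \omega}{2} + \frac{\pi}{4} \right)}}{1331}

Both cases combine into a single formula in |ω|:

F(ω) = \frac{5 \pi e^{- \frac{11 \sqrt{2} \left|{\omega}\right|}{2}} \sin{\left(\frac{11 \sqrt{2} \left|{\omega}\right|}{2} + \frac{\pi}{4} \right)}}{1331}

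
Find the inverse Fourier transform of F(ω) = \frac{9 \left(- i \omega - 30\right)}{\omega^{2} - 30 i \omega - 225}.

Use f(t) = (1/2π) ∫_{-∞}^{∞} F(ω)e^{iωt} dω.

f(t) = 9 \left(15 t + 1\right) e^{- 15 t} u\left(t\right)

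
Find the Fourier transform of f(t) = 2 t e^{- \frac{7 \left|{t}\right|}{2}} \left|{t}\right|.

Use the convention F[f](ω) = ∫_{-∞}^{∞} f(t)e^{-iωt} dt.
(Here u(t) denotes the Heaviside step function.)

F(ω) = \frac{128 i \omega \left(4 \omega^{2} - 147\right)}{\left(4 \omega^{2} + 49\right)^{3}}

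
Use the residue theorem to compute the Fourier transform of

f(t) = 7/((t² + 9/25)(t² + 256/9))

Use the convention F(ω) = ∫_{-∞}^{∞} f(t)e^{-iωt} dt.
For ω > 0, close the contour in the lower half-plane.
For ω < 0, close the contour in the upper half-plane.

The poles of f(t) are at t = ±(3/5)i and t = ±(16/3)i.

Let g(z) = f(z)e^{-iωz}; for large |z| the factor e^{-iωz} decays in the lower half-plane when ω > 0 and in the upper half-plane when ω < 0.

Case ω > 0 (lower half-plane, clockwise contour ⇒ F(ω) = -2πi·ΣRes):
  Res_{z = - \frac{3 i}{5}} g(z) = \frac{2625 i e^{- \frac{3 \omega}{5}}}{12638}
  Res_{z = - \frac{16 i}{3}} g(z) = - \frac{4725 i e^{- \frac{16 \omega}{3}}}{202208}
  F(ω) = -2πi·ΣRes = - \frac{4725 \pi e^{- \frac{16 \omega}{3}}}{101104} + \frac{2625 \pi e^{- \frac{3 \omega}{5}}}{6319}

Case ω < 0 (upper half-plane, counterclockwise contour ⇒ F(ω) = +2πi·ΣRes):
  Res_{z = \frac{3 i}{5}} g(z) = - \frac{2625 i e^{\frac{3 \omega}{5}}}{12638}
  Res_{z = \frac{16 i}{3}} g(z) = \frac{4725 i e^{\frac{16 \omega}{3}}}{202208}
  F(ω) = 2πi·ΣRes = \frac{525 \pi \left(80 e^{\frac{3 \omega}{5}} - 9 e^{\frac{16 \omega}{3}}\right)}{101104}

Both cases combine into a single formula in |ω|:

F(ω) = - \frac{4725 \pi e^{- \frac{16 \left|{\omega}\right|}{3}}}{101104} + \frac{2625 \pi e^{- \frac{3 \left|{\omega}\right|}{5}}}{6319}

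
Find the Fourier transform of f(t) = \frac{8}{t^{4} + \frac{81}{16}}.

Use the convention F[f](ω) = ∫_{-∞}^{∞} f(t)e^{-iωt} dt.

F(ω) = \frac{64 \pi e^{- \frac{3 \sqrt{2} \left|{\omega}\right|}{4}} \sin{\left(\frac{3 \sqrt{2} \left|{\omega}\right|}{4} + \frac{\pi}{4} \right)}}{27}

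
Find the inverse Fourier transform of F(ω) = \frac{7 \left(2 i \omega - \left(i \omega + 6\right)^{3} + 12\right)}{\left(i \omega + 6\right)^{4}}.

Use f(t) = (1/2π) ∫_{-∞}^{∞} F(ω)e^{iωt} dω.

f(t) = 7 \left(t^{2} - 1\right) e^{- 6 t} u\left(t\right)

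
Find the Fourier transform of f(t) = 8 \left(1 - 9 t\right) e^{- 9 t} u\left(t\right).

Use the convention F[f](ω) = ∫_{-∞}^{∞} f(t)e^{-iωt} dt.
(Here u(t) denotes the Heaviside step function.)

F(ω) = \frac{8 i \omega}{- \omega^{2} + 18 i \omega + 81}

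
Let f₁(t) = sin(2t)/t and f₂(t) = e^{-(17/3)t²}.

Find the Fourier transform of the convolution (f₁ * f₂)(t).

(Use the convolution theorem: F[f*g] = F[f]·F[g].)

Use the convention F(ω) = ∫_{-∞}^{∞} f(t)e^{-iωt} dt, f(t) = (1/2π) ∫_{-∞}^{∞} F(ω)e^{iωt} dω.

F[f₁*f₂](ω) = \begin{cases} \frac{\sqrt{51} \pi^{\frac{3}{2}} e^{- \frac{3 \omega^{2}}{68}}}{17} & \text{for}\: \omega > -2 \wedge \omega < 2 \\0 & \text{otherwise} \end{cases}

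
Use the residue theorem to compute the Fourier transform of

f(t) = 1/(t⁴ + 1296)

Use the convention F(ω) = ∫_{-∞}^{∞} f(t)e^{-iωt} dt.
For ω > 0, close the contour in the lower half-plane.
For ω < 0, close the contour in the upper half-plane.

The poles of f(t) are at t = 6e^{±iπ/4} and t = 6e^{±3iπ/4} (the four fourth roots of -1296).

Let g(z) = f(z)e^{-iωz}; for large |z| the factor e^{-iωz} decays in the lower half-plane when ω > 0 and in the upper half-plane when ω < 0.

Case ω > 0 (lower half-plane, clockwise contour ⇒ F(ω) = -2πi·ΣRes):
  Res_{z = - 3 \sqrt{2} - 3 \sqrt{2} i} g(z) = \frac{\sqrt{2} i \left(1 - i\right) e^{3 \sqrt{2} \omega \left(-1 + i\right)}}{1728}
  Res_{z = 3 \sqrt{2} - 3 \sqrt{2} i} g(z) = \frac{\sqrt{2} i \left(1 + i\right) e^{- 3 \sqrt{2} \omega \left(1 + i\right)}}{1728}
  F(ω) = -2πi·ΣRes = \frac{\sqrt{2} \pi \left(1 - i\right) \left(e^{6 \sqrt{2} i \omega} + i\right) e^{- 3 \sqrt{2} \omega \left(1 + i\right)}}{864} = \frac{\pi e^{- 3 \sqrt{2} \omega} \sin{\left(3 \sqrt{2} \omega + \frac{\pi}{4} \right)}}{216}

Case ω < 0 (upper half-plane, counterclockwise contour ⇒ F(ω) = +2πi·ΣRes):
  Res_{z = 3 \sqrt{2} + 3 \sqrt{2} i} g(z) = \frac{\sqrt{2} i \left(-1 + i\right) e^{3 \sqrt{2} \omega \left(1 - i\right)}}{1728}
  Res_{z = - 3 \sqrt{2} + 3 \sqrt{2} i} g(z) = \frac{\sqrt{2} \left(1 - i\right) e^{3 \sqrt{2} \omega \left(1 + i\right)}}{1728}
  F(ω) = 2πi·ΣRes = - \frac{\sqrt{2} i \pi \left(i \left(1 - i\right) e^{3 \sqrt{2} \omega \left(1 - i\right)} - \left(1 - i\right) e^{3 \sqrt{2} \omega \left(1 + i\right)}\right)}{864} = \frac{\pi e^{3 \sqrt{2} \omega} \cos{\left(3 \sqrt{2} \omega + \frac{\pi}{4} \right)}}{216}

Both cases combine into a single formula in |ω|:

F(ω) = \frac{\pi e^{- 3 \sqrt{2} \left|{\omega}\right|} \sin{\left(3 \sqrt{2} \left|{\omega}\right| + \frac{\pi}{4} \right)}}{216}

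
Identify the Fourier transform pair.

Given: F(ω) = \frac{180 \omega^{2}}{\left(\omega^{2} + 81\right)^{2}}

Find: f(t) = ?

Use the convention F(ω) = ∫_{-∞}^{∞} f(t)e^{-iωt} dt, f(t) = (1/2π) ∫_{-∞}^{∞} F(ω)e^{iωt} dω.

f(t) = 5 \left(1 - 9 \left|{t}\right|\right) e^{- 9 \left|{t}\right|}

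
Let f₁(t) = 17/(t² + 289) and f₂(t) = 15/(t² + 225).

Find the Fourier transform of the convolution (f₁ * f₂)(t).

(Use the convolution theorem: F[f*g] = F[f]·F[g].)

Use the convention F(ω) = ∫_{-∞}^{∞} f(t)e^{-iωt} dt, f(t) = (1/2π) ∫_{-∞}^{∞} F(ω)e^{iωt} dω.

F[f₁*f₂](ω) = \pi^{2} e^{- 32 \left|{\omega}\right|}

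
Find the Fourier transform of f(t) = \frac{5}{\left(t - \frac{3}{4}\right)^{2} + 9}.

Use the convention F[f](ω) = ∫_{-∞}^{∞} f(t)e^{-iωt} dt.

F(ω) = \frac{5 \pi e^{- \frac{3 i \omega}{4} - 3 \left|{\omega}\right|}}{3}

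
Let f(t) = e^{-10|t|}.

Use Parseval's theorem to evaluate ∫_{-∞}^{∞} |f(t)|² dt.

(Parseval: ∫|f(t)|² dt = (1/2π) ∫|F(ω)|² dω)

∫|f(t)|² dt = \frac{1}{10}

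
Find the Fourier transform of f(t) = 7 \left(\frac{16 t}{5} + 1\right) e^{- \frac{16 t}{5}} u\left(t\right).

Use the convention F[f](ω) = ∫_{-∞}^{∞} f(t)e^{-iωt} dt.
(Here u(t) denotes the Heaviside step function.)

F(ω) = \frac{35 \left(- 5 i \omega - 32\right)}{25 \omega^{2} - 160 i \omega - 256}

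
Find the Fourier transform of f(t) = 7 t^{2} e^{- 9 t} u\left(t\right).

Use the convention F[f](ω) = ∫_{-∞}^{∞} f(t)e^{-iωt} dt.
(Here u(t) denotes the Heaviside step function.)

F(ω) = \frac{14}{\left(i \omega + 9\right)^{3}}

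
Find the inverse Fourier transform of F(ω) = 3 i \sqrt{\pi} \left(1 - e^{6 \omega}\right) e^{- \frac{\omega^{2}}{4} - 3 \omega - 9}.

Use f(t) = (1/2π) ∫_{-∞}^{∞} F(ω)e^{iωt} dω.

f(t) = 6 e^{- t^{2}} \sin{\left(6 t \right)}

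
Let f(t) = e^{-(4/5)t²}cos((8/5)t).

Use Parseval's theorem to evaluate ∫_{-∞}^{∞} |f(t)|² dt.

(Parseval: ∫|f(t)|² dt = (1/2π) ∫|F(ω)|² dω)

∫|f(t)|² dt = \frac{\sqrt{10} \sqrt{\pi} \left(1 + e^{\frac{8}{5}}\right)}{8 e^{\frac{8}{5}}}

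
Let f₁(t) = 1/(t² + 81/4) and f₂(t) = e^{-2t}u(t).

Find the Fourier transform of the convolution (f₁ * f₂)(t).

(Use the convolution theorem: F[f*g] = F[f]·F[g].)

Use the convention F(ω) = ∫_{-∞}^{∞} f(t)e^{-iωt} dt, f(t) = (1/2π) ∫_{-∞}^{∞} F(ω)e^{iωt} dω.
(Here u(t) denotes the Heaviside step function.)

F[f₁*f₂](ω) = \frac{2 \pi e^{- \frac{9 \left|{\omega}\right|}{2}}}{9 \left(i \omega + 2\right)}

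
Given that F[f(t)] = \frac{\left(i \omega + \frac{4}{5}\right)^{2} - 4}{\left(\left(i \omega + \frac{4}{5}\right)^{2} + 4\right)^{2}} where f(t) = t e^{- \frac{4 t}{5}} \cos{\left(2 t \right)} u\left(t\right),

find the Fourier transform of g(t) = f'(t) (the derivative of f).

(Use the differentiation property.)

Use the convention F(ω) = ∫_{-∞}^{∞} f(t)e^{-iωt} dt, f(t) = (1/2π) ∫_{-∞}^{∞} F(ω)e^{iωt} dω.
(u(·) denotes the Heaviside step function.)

F[g](ω) = \frac{25 i \omega \left(\left(5 i \omega + 4\right)^{2} - 100\right)}{\left(\left(5 i \omega + 4\right)^{2} + 100\right)^{2}}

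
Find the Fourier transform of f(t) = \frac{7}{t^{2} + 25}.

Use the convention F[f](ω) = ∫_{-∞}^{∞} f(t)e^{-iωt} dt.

F(ω) = \frac{7 \pi e^{- 5 \left|{\omega}\right|}}{5}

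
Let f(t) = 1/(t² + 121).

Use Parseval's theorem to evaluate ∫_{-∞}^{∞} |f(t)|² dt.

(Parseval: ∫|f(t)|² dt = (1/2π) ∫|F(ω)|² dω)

∫|f(t)|² dt = \frac{\pi}{2662}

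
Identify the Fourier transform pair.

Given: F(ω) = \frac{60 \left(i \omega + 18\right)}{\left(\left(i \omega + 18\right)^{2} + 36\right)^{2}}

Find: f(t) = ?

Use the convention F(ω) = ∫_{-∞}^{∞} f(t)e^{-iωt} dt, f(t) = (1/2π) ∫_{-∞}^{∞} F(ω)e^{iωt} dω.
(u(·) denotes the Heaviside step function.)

f(t) = 5 t e^{- 18 t} \sin{\left(6 t \right)} u\left(t\right)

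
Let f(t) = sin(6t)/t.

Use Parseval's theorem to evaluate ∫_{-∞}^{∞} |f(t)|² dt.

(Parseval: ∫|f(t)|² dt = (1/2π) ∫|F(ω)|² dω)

∫|f(t)|² dt = 6 \pi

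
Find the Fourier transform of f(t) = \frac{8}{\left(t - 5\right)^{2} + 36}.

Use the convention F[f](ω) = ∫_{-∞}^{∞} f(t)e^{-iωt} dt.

F(ω) = \frac{4 \pi e^{- 5 i \omega - 6 \left|{\omega}\right|}}{3}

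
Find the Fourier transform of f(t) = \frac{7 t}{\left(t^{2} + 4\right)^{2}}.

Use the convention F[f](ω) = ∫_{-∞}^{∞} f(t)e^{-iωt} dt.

F(ω) = - \frac{7 i \pi \omega e^{- 2 \left|{\omega}\right|}}{4}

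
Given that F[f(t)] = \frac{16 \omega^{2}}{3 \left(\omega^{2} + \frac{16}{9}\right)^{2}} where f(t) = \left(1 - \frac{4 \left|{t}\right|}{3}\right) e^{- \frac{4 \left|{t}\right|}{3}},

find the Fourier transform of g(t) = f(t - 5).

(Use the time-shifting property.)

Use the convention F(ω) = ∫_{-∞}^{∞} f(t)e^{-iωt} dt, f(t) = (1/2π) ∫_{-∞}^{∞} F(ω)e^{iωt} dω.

F[g](ω) = \frac{432 \omega^{2} e^{- 5 i \omega}}{\left(9 \omega^{2} + 16\right)^{2}}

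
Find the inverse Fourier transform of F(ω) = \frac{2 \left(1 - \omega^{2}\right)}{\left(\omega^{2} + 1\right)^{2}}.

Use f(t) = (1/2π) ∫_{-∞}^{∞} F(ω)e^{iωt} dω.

f(t) = e^{- \left|{t}\right|} \left|{t}\right|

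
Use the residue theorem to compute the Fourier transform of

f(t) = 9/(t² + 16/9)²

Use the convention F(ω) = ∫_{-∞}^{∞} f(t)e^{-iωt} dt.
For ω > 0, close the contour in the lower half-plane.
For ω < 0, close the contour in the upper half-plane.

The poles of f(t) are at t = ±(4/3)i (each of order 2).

Let g(z) = f(z)e^{-iωz}; for large |z| the factor e^{-iωz} decays in the lower half-plane when ω > 0 and in the upper half-plane when ω < 0.

Case ω > 0 (lower half-plane, clockwise contour ⇒ F(ω) = -2πi·ΣRes):
  Res_{z = - \frac{4 i}{3}} g(z) = \frac{81 i \left(4 \omega + 3\right) e^{- \frac{4 \omega}{3}}}{256} (pole of order 2)
  F(ω) = -2πi·ΣRes = \frac{81 \pi \left(4 \omega + 3\right) e^{- \frac{4 \omega}{3}}}{128}

Case ω < 0 (upper half-plane, counterclockwise contour ⇒ F(ω) = +2πi·ΣRes):
  Res_{z = \frac{4 i}{3}} g(z) = \frac{81 i \left(4 \omega - 3\right) e^{\frac{4 \omega}{3}}}{256} (pole of order 2)
  F(ω) = 2πi·ΣRes = \frac{81 \pi \left(3 - 4 \omega\right) e^{\frac{4 \omega}{3}}}{128}

Both cases combine into a single formula in |ω|:

F(ω) = \frac{81 \pi \left(4 \left|{\omega}\right| + 3\right) e^{- \frac{4 \left|{\omega}\right|}{3}}}{128}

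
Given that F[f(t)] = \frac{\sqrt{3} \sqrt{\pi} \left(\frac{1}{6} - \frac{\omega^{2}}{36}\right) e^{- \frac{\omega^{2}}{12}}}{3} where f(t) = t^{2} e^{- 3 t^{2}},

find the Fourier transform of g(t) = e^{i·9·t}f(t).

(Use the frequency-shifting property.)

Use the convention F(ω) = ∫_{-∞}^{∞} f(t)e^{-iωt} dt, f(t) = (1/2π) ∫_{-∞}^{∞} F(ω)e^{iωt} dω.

F[g](ω) = \frac{\sqrt{3} \sqrt{\pi} \left(6 - \left(\omega - 9\right)^{2}\right) e^{- \frac{\left(\omega - 9\right)^{2}}{12}}}{108}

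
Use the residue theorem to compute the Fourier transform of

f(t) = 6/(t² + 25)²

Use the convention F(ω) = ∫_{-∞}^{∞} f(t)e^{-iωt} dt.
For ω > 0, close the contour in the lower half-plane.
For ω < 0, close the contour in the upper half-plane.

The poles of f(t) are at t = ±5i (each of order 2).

Let g(z) = f(z)e^{-iωz}; for large |z| the factor e^{-iωz} decays in the lower half-plane when ω > 0 and in the upper half-plane when ω < 0.

Case ω > 0 (lower half-plane, clockwise contour ⇒ F(ω) = -2πi·ΣRes):
  Res_{z = - 5 i} g(z) = \frac{3 i \left(5 \omega + 1\right) e^{- 5 \omega}}{250} (pole of order 2)
  F(ω) = -2πi·ΣRes = \frac{3 \pi \left(5 \omega + 1\right) e^{- 5 \omega}}{125}

Case ω < 0 (upper half-plane, counterclockwise contour ⇒ F(ω) = +2πi·ΣRes):
  Res_{z = 5 i} g(z) = \frac{3 i \left(5 \omega - 1\right) e^{5 \omega}}{250} (pole of order 2)
  F(ω) = 2πi·ΣRes = \frac{3 \pi \left(1 - 5 \omega\right) e^{5 \omega}}{125}

Both cases combine into a single formula in |ω|:

F(ω) = \frac{3 \pi \left(5 \left|{\omega}\right| + 1\right) e^{- 5 \left|{\omega}\right|}}{125}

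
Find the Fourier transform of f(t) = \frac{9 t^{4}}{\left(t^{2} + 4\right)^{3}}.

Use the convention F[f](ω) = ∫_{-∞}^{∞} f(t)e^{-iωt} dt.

F(ω) = \frac{9 \pi \left(4 \omega^{2} - 10 \left|{\omega}\right| + 3\right) e^{- 2 \left|{\omega}\right|}}{16}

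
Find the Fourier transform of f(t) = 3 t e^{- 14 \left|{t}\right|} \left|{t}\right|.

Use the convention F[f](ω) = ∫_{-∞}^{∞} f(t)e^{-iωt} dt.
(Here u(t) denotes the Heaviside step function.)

F(ω) = \frac{12 i \omega \left(\omega^{2} - 588\right)}{\left(\omega^{2} + 196\right)^{3}}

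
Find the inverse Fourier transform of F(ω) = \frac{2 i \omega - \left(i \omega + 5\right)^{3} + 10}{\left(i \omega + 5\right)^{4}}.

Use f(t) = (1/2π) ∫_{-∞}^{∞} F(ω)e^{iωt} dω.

f(t) = \left(t^{2} - 1\right) e^{- 5 t} u\left(t\right)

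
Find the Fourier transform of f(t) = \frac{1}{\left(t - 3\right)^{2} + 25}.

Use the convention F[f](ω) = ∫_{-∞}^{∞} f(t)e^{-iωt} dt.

F(ω) = \frac{\pi e^{- 3 i \omega - 5 \left|{\omega}\right|}}{5}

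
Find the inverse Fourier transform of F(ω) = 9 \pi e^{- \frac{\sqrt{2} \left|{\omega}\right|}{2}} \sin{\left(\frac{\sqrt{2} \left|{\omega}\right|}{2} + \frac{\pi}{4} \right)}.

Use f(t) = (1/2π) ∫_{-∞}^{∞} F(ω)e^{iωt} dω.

f(t) = \frac{9}{t^{4} + 1}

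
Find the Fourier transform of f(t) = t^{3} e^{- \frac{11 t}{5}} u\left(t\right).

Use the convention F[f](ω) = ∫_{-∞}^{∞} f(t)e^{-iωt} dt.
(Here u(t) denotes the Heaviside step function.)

F(ω) = \frac{3750}{\left(5 i \omega + 11\right)^{4}}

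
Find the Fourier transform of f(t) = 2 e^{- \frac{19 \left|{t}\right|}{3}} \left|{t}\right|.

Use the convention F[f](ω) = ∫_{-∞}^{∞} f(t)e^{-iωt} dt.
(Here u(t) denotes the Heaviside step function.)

F(ω) = \frac{36 \left(361 - 9 \omega^{2}\right)}{\left(9 \omega^{2} + 361\right)^{2}}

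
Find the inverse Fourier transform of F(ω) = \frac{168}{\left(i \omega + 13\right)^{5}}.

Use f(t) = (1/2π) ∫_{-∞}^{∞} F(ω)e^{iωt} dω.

f(t) = 7 t^{4} e^{- 13 t} u\left(t\right)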